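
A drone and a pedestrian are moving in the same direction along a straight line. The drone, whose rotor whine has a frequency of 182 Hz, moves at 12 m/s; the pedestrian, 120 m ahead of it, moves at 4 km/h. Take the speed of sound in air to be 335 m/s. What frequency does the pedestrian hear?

188 Hz

4 km/h = 1.111 m/s.
The pedestrian is ahead, so the drone is moving toward it while the pedestrian is moving away from the drone.
Both move, so f' = f · (v − v_o)/(v − v_s).
f' = 182 × (335 − 1.111)/(335 − 12) = 182 × 333.89/323 ≈ 188 Hz.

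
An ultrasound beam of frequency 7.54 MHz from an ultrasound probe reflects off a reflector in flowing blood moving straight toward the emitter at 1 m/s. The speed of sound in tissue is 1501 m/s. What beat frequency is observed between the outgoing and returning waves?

10053 Hz

The reflector in flowing blood first receives the wave as a moving observer: f₁ = f₀ · (v + u)/v = 7.54 × (1501 + 1)/1501 ≈ 7.54502 MHz.
The reflection then acts as a moving source: f₂ = f₁ · v/(v − u) ≈ 7.55005 MHz.
Equivalently f₂ = f₀ · (v + u)/(v − u).
Beat frequency (with f₀ = 7540000 Hz): |f₂ − f₀| = 2u·f₀/(v − u) = 2 × 1 × 7540000/1500 ≈ 10053 Hz.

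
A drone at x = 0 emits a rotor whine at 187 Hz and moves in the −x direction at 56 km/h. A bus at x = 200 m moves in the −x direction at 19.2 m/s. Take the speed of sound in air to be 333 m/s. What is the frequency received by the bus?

189 Hz

56 km/h = 15.56 m/s.
The observer lies on the +x side, so the source is heading away from the observer and the observer is heading toward the source.
Both move, so f' = f · (v + v_o)/(v + v_s).
f' = 187 × (333 + 19.2)/(333 + 15.56) = 187 × 352.2/348.56 ≈ 189 Hz.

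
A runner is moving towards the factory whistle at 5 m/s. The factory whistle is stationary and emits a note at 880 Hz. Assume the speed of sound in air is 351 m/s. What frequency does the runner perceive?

893 Hz

Moving observer, stationary source: f' = f · (v + v_o)/v.
f' = 880 × (351 + 5)/351 = 880 × 356/351 ≈ 893 Hz.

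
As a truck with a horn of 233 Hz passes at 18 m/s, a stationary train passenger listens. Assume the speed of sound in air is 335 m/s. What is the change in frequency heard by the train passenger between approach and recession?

25.1 Hz

Approaching: f₁ = f · v/(v − v_s) = 233 × 335/317 ≈ 246.2 Hz.
Receding: f₂ = f · v/(v + v_s) = 233 × 335/353 ≈ 221.1 Hz.
Drop: f₁ − f₂ = 2f·v·v_s/(v² − v_s²) = 2 × 233 × 335 × 18/(335² − 18²) ≈ 25.1 Hz.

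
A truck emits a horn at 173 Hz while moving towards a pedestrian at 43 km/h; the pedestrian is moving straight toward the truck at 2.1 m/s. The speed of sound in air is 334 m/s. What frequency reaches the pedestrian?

181 Hz

43 km/h = 11.94 m/s.
With source approaching and observer approaching, f' = f · (v + v_o)/(v − v_s).
f' = 173 × (334 + 2.1)/(334 − 11.94) = 173 × 336.1/322.06 ≈ 181 Hz.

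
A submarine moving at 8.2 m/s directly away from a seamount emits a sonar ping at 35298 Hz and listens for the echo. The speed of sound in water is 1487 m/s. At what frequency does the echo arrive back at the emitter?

34911 Hz

The seamount receives the sound from a moving source: f₁ = f₀ · v/(v + v_e) = 35298 × 1487/1495.2 ≈ 35104 Hz.
On the return leg the submarine is a moving observer: f₂ = f₁ · (v − v_e)/v = 35104 × 1478.8/1487 ≈ 34911 Hz.
Equivalently f₂ = f₀ · (v − v_e)/(v + v_e).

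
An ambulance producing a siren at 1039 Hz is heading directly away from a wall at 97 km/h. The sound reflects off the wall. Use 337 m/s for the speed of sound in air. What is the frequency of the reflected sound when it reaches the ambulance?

885 Hz

97 km/h = 26.94 m/s.
The wall receives the sound from a moving source: f₁ = f₀ · v/(v + v_e) = 1039 × 337/363.94 ≈ 962 Hz.
On the return leg the ambulance is a moving observer: f₂ = f₁ · (v − v_e)/v = 962 × 310.06/337 ≈ 885 Hz.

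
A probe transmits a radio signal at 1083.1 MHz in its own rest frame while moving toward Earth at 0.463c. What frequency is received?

1787.7 MHz

Relativistic Doppler for frequency: f' = f₀ · √((1 + β)/(1 − β)).
f' = 1083.1 × √(1.4630/0.5370) = 1083.1 × 1.65057 ≈ 1787.7 MHz.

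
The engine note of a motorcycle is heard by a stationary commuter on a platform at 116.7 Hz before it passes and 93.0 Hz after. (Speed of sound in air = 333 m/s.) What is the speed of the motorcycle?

38 m/s

f₁/f₂ = (v + v_s)/(v − v_s), so v_s = v · (f₁ − f₂)/(f₁ + f₂).
v_s = 333 × (116.7 − 93.0)/(116.7 + 93.0) = 333 × 23.7/209.7 ≈ 38 m/s.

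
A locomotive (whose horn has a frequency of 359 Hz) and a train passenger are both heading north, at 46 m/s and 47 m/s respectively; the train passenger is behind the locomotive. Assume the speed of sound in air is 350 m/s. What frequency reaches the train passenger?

360 Hz

The train passenger is behind, so the locomotive is moving away from it while the train passenger is moving toward the locomotive.
Both move, so f' = f · (v + v_o)/(v + v_s).
f' = 359 × (350 + 47)/(350 + 46) = 359 × 397/396 ≈ 360 Hz.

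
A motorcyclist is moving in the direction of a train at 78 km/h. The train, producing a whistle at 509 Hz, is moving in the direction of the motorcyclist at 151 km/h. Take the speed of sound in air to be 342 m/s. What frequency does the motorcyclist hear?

617 Hz

151 km/h = 41.94 m/s; 78 km/h = 21.67 m/s.
With source approaching and observer approaching, f' = f · (v + v_o)/(v − v_s).
f' = 509 × (342 + 21.67)/(342 − 41.94) = 509 × 363.67/300.06 ≈ 617 Hz.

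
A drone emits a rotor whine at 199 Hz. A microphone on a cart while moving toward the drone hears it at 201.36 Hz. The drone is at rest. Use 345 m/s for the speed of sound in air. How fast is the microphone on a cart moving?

f' = f · (v + v_o)/v ⇒ v_o = v · |f'/f − 1|.
v_o = 345 × |201.36/199 − 1| = 345 × 0.01186 ≈ 4.1 m/s.

4.1 m/s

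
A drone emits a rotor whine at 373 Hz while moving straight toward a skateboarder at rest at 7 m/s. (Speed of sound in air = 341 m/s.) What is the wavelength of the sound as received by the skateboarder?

Only the source moves, toward the listener, so f' = f · v/(v − v_s).
f' = 373 × 341/(341 − 7) ≈ 381 Hz.
λ' = v/f' = 341/380.817 ≈ 89.5 cm.

89.5 cm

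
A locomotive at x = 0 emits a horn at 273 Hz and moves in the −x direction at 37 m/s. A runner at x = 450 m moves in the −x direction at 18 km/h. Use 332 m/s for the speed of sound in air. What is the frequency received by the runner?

249 Hz

18 km/h = 5 m/s.
The observer lies on the +x side, so the source is heading away from the observer and the observer is heading toward the source.
General Doppler shift: f' = f · (v + v_o)/(v + v_s).
f' = 273 × (332 + 5)/(332 + 37) = 273 × 337/369 ≈ 249 Hz.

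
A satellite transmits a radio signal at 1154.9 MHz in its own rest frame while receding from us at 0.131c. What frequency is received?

Relativistic Doppler for frequency: f' = f₀ · √((1 − β)/(1 + β)).
f' = 1154.9 × √(0.8690/1.1310) = 1154.9 × 0.87655 ≈ 1012.3 MHz.

1012.3 MHz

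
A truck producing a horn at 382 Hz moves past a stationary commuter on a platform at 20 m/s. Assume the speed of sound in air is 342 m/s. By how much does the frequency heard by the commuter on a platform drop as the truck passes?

44.8 Hz

Approaching: f₁ = f · v/(v − v_s) = 382 × 342/322 ≈ 405.7 Hz.
Receding: f₂ = f · v/(v + v_s) = 382 × 342/362 ≈ 360.9 Hz.
Drop: f₁ − f₂ = 2f·v·v_s/(v² − v_s²) = 2 × 382 × 342 × 20/(342² − 20²) ≈ 44.8 Hz.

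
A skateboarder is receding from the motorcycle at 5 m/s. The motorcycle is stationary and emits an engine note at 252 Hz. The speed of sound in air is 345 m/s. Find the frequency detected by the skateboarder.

Only the observer moves, away from the source, so f' = f · (v − v_o)/v.
f' = 252 × (345 − 5)/345 = 252 × 340/345 ≈ 248 Hz.

248 Hz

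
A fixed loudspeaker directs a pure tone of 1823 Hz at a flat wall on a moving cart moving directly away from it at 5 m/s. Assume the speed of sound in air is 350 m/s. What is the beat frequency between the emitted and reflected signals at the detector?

51.4 Hz

The flat wall on a moving cart first receives the wave as a moving observer: f₁ = f₀ · (v − u)/v = 1823 × (350 − 5)/350 ≈ 1797.0 Hz.
On reflection it acts as a source moving away from the stationary detector: f₂ = f₁ · v/(v + u) = 1797.0 × 350/355 ≈ 1771.6 Hz.
Beat frequency: |f₂ − f₀| = 2u·f₀/(v + u) = 2 × 5 × 1823/355 ≈ 51.4 Hz.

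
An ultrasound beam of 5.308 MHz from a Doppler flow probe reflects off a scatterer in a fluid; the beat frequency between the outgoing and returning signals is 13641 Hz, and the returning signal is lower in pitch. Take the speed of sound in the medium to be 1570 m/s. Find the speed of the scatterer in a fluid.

2.02 m/s

Double Doppler shift off a moving reflector: f₂ = f₀ · (v + u)/(v − u) (u > 0 toward emitter).
Returning signal is lower, so f₂ = f₀ − Δf = 5308000 − 13641 = 5294359 Hz.
Rearranging, u = v · (f₂ − f₀)/(f₂ + f₀) = 1570 × -13641/10602359 ≈ -2.02 m/s.
So the scatterer in a fluid is moving at 2.02 m/s away from the emitter.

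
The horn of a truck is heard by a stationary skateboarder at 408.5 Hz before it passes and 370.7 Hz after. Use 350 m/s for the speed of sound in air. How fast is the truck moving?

f₁/f₂ = (v + v_s)/(v − v_s), so v_s = v · (f₁ − f₂)/(f₁ + f₂).
v_s = 350 × (408.5 − 370.7)/(408.5 + 370.7) = 350 × 37.8/779.2 ≈ 17.0 m/s.

17.0 m/s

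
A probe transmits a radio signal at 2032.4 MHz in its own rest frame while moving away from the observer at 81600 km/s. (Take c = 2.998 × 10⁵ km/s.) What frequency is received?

1537.3 MHz

β = v/c = 81600/299800 = 0.2722.
Relativistic Doppler for frequency: f' = f₀ · √((1 − β)/(1 + β)).
f' = 2032.4 × √(0.7278/1.2722) = 2032.4 × 0.75637 ≈ 1537.3 MHz.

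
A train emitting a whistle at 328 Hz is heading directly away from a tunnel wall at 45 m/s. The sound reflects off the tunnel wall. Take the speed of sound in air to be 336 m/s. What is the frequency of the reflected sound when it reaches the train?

251 Hz

The tunnel wall receives the sound from a moving source: f₁ = f₀ · v/(v + v_e) = 328 × 336/381 ≈ 289 Hz.
On the return leg the train is a moving observer: f₂ = f₁ · (v − v_e)/v = 289 × 291/336 ≈ 251 Hz.
Equivalently f₂ = f₀ · (v − v_e)/(v + v_e).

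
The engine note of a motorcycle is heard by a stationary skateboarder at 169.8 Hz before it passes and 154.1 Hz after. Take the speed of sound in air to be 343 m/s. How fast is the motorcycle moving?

16.6 m/s

f₁/f₂ = (v + v_s)/(v − v_s), so v_s = v · (f₁ − f₂)/(f₁ + f₂).
v_s = 343 × (169.8 − 154.1)/(169.8 + 154.1) = 343 × 15.7/323.9 ≈ 16.6 m/s.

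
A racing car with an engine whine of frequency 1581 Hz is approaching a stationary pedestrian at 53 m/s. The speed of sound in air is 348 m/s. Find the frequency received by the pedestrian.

1865 Hz

With the source moving toward a stationary observer, f' = f · v/(v − v_s).
f' = 1581 × 348/(348 − 53) = 1581 × 348/295 ≈ 1865 Hz.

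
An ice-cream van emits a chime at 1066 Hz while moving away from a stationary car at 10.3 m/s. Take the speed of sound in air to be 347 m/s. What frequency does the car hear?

With the source moving away from a stationary observer, f' = f · v/(v + v_s).
f' = 1066 × 347/(347 + 10.3) = 1066 × 347/357.3 ≈ 1035 Hz.

1035 Hz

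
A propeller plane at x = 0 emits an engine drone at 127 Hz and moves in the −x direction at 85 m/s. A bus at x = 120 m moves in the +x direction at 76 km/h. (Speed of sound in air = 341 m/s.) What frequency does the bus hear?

76 km/h = 21.11 m/s.
The observer lies on the +x side, so the source is heading away from the observer and the observer is heading away from the source.
Both move, so f' = f · (v − v_o)/(v + v_s).
f' = 127 × (341 − 21.11)/(341 + 85) = 127 × 319.89/426 ≈ 95 Hz.

95 Hz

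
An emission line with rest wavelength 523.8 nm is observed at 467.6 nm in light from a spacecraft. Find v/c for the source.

0.113

λ'/λ₀ = 0.8927 < 1 (blueshift), so the source is approaching.
λ'/λ₀ = √((1 − β)/(1 + β)) for an approaching source ⇒ β = (1 − r²)/(1 + r²) with r = λ'/λ₀.
β = (1 − 0.7969)/(1 + 0.7969) ≈ 0.113.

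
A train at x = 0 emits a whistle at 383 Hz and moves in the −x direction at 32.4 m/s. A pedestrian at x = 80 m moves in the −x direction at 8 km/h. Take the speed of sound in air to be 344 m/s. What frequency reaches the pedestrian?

8 km/h = 2.222 m/s.
The observer lies on the +x side, so the source is heading away from the observer and the observer is heading toward the source.
General Doppler shift: f' = f · (v + v_o)/(v + v_s).
f' = 383 × (344 + 2.222)/(344 + 32.4) = 383 × 346.22/376.4 ≈ 352 Hz.

352 Hz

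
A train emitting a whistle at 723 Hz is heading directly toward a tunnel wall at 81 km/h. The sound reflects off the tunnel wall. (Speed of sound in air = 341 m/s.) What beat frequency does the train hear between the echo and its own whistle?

102 Hz

81 km/h = 22.5 m/s.
The tunnel wall receives the sound from a moving source: f₁ = f₀ · v/(v − v_e) = 723 × 341/318.5 ≈ 774.1 Hz.
On the return leg the train is a moving observer: f₂ = f₁ · (v + v_e)/v = 774.1 × 363.5/341 ≈ 825.2 Hz.
Equivalently f₂ = f₀ · (v + v_e)/(v − v_e).
Beat against the emitted tone: |f₂ − f₀| = 2v_e·f₀/(v − v_e) = 2 × 22.5 × 723/318.5 ≈ 102 Hz.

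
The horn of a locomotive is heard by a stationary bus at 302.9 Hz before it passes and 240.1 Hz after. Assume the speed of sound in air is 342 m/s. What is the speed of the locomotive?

f₁/f₂ = (v + v_s)/(v − v_s), so v_s = v · (f₁ − f₂)/(f₁ + f₂).
v_s = 342 × (302.9 − 240.1)/(302.9 + 240.1) = 342 × 62.8/543.0 ≈ 40 m/s.

40 m/s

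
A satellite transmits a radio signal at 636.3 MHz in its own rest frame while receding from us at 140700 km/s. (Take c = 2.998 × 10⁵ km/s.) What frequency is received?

382.4 MHz

β = v/c = 140700/299800 = 0.4693.
Relativistic Doppler for frequency: f' = f₀ · √((1 − β)/(1 + β)).
f' = 636.3 × √(0.5307/1.4693) = 636.3 × 0.60098 ≈ 382.4 MHz.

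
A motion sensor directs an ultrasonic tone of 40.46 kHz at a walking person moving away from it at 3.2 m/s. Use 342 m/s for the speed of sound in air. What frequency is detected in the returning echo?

At the walking person (a moving observer), f₁ = f₀ · (v − u)/v = 40.46 × 338.8/342 ≈ 40.1 kHz.
On reflection it acts as a source moving away from the stationary detector: f₂ = f₁ · v/(v + u) = 40.1 × 342/345.2 ≈ 39.7 kHz.

39.7 kHz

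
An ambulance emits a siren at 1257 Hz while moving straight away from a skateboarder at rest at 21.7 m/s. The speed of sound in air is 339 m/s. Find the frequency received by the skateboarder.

1181 Hz

With the source moving away from a stationary observer, f' = f · v/(v + v_s).
f' = 1257 × 339/(339 + 21.7) = 1257 × 339/360.7 ≈ 1181 Hz.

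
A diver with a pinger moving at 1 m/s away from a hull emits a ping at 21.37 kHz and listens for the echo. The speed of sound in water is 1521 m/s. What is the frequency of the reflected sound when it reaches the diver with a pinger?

21.3 kHz

The hull receives the sound from a moving source: f₁ = f₀ · v/(v + v_e) = 21.37 × 1521/1522 ≈ 21.4 kHz.
On the return leg the diver with a pinger is a moving observer: f₂ = f₁ · (v − v_e)/v = 21.4 × 1520/1521 ≈ 21.3 kHz.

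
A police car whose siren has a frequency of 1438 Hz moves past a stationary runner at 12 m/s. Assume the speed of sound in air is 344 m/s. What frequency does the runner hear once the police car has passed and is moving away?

Receding: f₂ = f · v/(v + v_s) = 1438 × 344/356 ≈ 1390 Hz.

1390 Hz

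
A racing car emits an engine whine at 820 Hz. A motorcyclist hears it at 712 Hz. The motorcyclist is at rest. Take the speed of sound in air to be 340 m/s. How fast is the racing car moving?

f' < f, so the racing car is receding.
f' = f · v/(v + v_s) ⇒ v_s = v · |1 − f/f'|.
v_s = 340 × |1 − 820/712| = 340 × 0.1517 ≈ 52 m/s.

52 m/s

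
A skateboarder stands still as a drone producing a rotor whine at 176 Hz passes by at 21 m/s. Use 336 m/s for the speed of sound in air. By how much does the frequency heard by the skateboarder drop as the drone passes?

Approaching: f₁ = f · v/(v − v_s) = 176 × 336/315 ≈ 187.7 Hz.
Receding: f₂ = f · v/(v + v_s) = 176 × 336/357 ≈ 165.6 Hz.
Drop: f₁ − f₂ = 2f·v·v_s/(v² − v_s²) = 2 × 176 × 336 × 21/(336² − 21²) ≈ 22.1 Hz.

22.1 Hz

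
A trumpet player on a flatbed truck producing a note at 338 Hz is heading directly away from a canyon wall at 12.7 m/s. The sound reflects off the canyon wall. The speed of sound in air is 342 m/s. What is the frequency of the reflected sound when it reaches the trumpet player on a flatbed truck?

314 Hz

The canyon wall receives the sound from a moving source: f₁ = f₀ · v/(v + v_e) = 338 × 342/354.7 ≈ 326 Hz.
On the return leg the trumpet player on a flatbed truck is a moving observer: f₂ = f₁ · (v − v_e)/v = 326 × 329.3/342 ≈ 314 Hz.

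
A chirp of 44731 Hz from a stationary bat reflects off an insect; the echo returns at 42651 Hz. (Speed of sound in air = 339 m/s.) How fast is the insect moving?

8.1 m/s

Double Doppler shift off a moving reflector: f₂ = f₀ · (v + u)/(v − u) (u > 0 toward emitter).
Rearranging, u = v · (f₂ − f₀)/(f₂ + f₀) = 339 × -2080/87382 ≈ -8.1 m/s.
So the insect is moving at 8.1 m/s away from the emitter.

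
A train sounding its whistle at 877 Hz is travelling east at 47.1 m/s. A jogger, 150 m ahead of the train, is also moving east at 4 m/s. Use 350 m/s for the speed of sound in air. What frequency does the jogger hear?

1002 Hz

The jogger is ahead, so the train is moving toward it while the jogger is moving away from the train.
General Doppler shift: f' = f · (v − v_o)/(v − v_s).
f' = 877 × (350 − 4)/(350 − 47.1) = 877 × 346/302.9 ≈ 1002 Hz.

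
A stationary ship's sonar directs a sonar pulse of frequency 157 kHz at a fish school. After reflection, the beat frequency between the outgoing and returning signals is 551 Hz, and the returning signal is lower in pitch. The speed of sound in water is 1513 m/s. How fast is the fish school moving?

2.66 m/s

Double Doppler shift off a moving reflector: f₂ = f₀ · (v + u)/(v − u) (u > 0 toward emitter).
Returning signal is lower, so f₂ = f₀ − Δf = 157000 − 551 = 156449 Hz.
Rearranging, u = v · (f₂ − f₀)/(f₂ + f₀) = 1513 × -551/313449 ≈ -2.66 m/s.
So the fish school is moving at 2.66 m/s away from the emitter.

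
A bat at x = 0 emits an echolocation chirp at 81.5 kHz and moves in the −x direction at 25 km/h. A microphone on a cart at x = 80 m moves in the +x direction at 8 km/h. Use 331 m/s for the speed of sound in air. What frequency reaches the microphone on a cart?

25 km/h = 6.944 m/s; 8 km/h = 2.222 m/s.
The observer lies on the +x side, so the source is heading away from the observer and the observer is heading away from the source.
General Doppler shift: f' = f · (v − v_o)/(v + v_s).
f' = 81.5 × (331 − 2.222)/(331 + 6.944) = 81.5 × 328.78/337.94 ≈ 79.3 kHz.

79.3 kHz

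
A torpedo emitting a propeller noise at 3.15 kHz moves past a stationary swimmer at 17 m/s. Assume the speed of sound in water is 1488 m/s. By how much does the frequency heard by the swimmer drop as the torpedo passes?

0.0720 kHz

Approaching: f₁ = f · v/(v − v_s) = 3.15 × 1488/1471 ≈ 3.1864 kHz.
Receding: f₂ = f · v/(v + v_s) = 3.15 × 1488/1505 ≈ 3.1144 kHz.
Drop: f₁ − f₂ = 2f·v·v_s/(v² − v_s²) = 2 × 3.15 × 1488 × 17/(1488² − 17²) ≈ 0.0720 kHz.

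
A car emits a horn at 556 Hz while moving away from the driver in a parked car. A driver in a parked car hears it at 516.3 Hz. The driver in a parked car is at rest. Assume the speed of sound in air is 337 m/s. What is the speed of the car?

26 m/s

f' = f · v/(v + v_s) ⇒ v_s = v · |1 − f/f'|.
v_s = 337 × |1 − 556/516.3| = 337 × 0.07689 ≈ 26 m/s.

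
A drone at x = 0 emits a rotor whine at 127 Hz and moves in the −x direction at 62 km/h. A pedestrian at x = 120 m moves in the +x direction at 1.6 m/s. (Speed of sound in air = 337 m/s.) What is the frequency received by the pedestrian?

120 Hz

62 km/h = 17.22 m/s.
The observer lies on the +x side, so the source is heading away from the observer and the observer is heading away from the source.
General Doppler shift: f' = f · (v − v_o)/(v + v_s).
f' = 127 × (337 − 1.6)/(337 + 17.22) = 127 × 335.4/354.22 ≈ 120 Hz.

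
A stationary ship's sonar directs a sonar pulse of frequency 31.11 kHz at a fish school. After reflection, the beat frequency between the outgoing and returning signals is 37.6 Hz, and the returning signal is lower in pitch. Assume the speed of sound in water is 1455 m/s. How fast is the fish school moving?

0.88 m/s

Double Doppler shift off a moving reflector: f₂ = f₀ · (v + u)/(v − u) (u > 0 toward emitter).
Returning signal is lower, so f₂ = f₀ − Δf = 31110 − 37.6 = 31072.4 Hz.
Rearranging, u = v · (f₂ − f₀)/(f₂ + f₀) = 1455 × -37.6/62182.4 ≈ -0.88 m/s.
So the fish school is moving at 0.88 m/s away from the emitter.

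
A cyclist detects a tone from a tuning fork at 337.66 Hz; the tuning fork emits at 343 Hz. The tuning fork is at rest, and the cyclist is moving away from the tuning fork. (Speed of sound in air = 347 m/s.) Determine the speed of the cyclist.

5.4 m/s

f' = f · (v − v_o)/v ⇒ v_o = v · |f'/f − 1|.
v_o = 347 × |337.66/343 − 1| = 347 × 0.01557 ≈ 5.4 m/s.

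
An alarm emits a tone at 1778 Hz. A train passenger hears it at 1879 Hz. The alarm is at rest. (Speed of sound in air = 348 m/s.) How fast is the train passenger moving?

19.8 m/s

f' > f, so the train passenger is approaching.
f' = f · (v + v_o)/v ⇒ v_o = v · |f'/f − 1|.
v_o = 348 × |1879/1778 − 1| = 348 × 0.05681 ≈ 19.8 m/s.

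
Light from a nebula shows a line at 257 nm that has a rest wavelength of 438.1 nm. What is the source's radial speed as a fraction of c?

0.488c

λ'/λ₀ = 0.5866 < 1 (blueshift), so the source is approaching.
λ'/λ₀ = √((1 − β)/(1 + β)) for an approaching source ⇒ β = (1 − r²)/(1 + r²) with r = λ'/λ₀.
β = (1 − 0.3441)/(1 + 0.3441) ≈ 0.488.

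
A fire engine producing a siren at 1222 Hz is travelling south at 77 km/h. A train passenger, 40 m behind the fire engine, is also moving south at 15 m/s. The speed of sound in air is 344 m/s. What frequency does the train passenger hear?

1201 Hz

77 km/h = 21.39 m/s.
The train passenger is behind, so the fire engine is moving away from it while the train passenger is moving toward the fire engine.
With source receding and observer approaching, f' = f · (v + v_o)/(v + v_s).
f' = 1222 × (344 + 15)/(344 + 21.39) = 1222 × 359/365.39 ≈ 1201 Hz.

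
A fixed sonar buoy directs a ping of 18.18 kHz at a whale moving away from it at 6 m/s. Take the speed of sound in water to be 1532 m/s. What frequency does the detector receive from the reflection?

The whale first receives the wave as a moving observer: f₁ = f₀ · (v − u)/v = 18.18 × (1532 − 6)/1532 ≈ 18.11 kHz.
On reflection it acts as a source moving away from the stationary detector: f₂ = f₁ · v/(v + u) = 18.11 × 1532/1538 ≈ 18.04 kHz.
Equivalently f₂ = f₀ · (v − u)/(v + u).

18.04 kHz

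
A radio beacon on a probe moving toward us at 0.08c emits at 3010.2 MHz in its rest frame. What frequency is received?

Relativistic Doppler for frequency: f' = f₀ · √((1 + β)/(1 − β)).
f' = 3010.2 × √(1.0800/0.9200) = 3010.2 × 1.08347 ≈ 3261.5 MHz.

3261.5 MHz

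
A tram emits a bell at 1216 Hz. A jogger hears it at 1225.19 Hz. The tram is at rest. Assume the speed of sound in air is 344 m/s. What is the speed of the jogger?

f' > f, so the jogger is approaching.
f' = f · (v + v_o)/v ⇒ v_o = v · |f'/f − 1|.
v_o = 344 × |1225.19/1216 − 1| = 344 × 0.007558 ≈ 2.60 m/s.

2.60 m/s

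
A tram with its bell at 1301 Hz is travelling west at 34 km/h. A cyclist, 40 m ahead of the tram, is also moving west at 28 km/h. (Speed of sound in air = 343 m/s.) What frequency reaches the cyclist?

1308 Hz

34 km/h = 9.444 m/s; 28 km/h = 7.778 m/s.
The cyclist is ahead, so the tram is moving toward it while the cyclist is moving away from the tram.
With source approaching and observer receding, f' = f · (v − v_o)/(v − v_s).
f' = 1301 × (343 − 7.778)/(343 − 9.444) = 1301 × 335.22/333.56 ≈ 1308 Hz.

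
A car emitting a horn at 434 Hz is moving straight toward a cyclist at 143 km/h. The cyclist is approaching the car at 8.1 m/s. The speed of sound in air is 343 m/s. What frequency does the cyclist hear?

502 Hz

143 km/h = 39.72 m/s.
With source approaching and observer approaching, f' = f · (v + v_o)/(v − v_s).
f' = 434 × (343 + 8.1)/(343 − 39.72) = 434 × 351.1/303.28 ≈ 502 Hz.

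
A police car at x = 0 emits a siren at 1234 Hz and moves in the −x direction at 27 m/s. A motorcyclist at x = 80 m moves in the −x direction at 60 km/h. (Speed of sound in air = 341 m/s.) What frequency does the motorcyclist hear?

1199 Hz

60 km/h = 16.67 m/s.
The observer lies on the +x side, so the source is heading away from the observer and the observer is heading toward the source.
With source receding and observer approaching, f' = f · (v + v_o)/(v + v_s).
f' = 1234 × (341 + 16.67)/(341 + 27) = 1234 × 357.67/368 ≈ 1199 Hz.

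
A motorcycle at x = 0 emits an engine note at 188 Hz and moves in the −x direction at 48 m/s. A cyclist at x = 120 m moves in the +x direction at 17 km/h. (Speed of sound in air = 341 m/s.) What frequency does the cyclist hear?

17 km/h = 4.722 m/s.
The observer lies on the +x side, so the source is heading away from the observer and the observer is heading away from the source.
With source receding and observer receding, f' = f · (v − v_o)/(v + v_s).
f' = 188 × (341 − 4.722)/(341 + 48) = 188 × 336.28/389 ≈ 163 Hz.

163 Hz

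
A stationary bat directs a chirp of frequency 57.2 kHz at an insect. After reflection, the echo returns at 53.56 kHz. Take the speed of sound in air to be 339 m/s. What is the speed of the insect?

Double Doppler shift off a moving reflector: f₂ = f₀ · (v + u)/(v − u) (u > 0 toward emitter).
Rearranging, u = v · (f₂ − f₀)/(f₂ + f₀) = 339 × -3.64/110.76 ≈ -11.1 m/s.
So the insect is moving at 11.1 m/s away from the emitter.

11.1 m/s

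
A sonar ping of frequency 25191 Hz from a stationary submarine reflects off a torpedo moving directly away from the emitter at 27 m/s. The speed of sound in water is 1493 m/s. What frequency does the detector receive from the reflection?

The torpedo first receives the wave as a moving observer: f₁ = f₀ · (v − u)/v = 25191 × (1493 − 27)/1493 ≈ 24735 Hz.
On reflection it acts as a source moving away from the stationary detector: f₂ = f₁ · v/(v + u) = 24735 × 1493/1520 ≈ 24296 Hz.
Equivalently f₂ = f₀ · (v − u)/(v + u).

24296 Hz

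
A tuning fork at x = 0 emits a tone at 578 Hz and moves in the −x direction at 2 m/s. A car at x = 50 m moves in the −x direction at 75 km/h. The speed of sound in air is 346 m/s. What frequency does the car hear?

609 Hz

75 km/h = 20.83 m/s.
The observer lies on the +x side, so the source is heading away from the observer and the observer is heading toward the source.
General Doppler shift: f' = f · (v + v_o)/(v + v_s).
f' = 578 × (346 + 20.83)/(346 + 2) = 578 × 366.83/348 ≈ 609 Hz.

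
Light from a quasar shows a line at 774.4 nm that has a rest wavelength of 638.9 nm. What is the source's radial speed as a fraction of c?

λ'/λ₀ = 1.2121 > 1 (redshift), so the source is receding.
λ'/λ₀ = √((1 + β)/(1 − β)) for a receding source ⇒ β = (r² − 1)/(r² + 1) with r = λ'/λ₀.
β = (1.4691 − 1)/(1.4691 + 1) ≈ 0.190.

0.190c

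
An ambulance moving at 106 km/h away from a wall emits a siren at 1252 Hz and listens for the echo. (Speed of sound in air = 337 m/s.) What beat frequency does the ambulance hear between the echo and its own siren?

106 km/h = 29.44 m/s.
The wall receives the sound from a moving source: f₁ = f₀ · v/(v + v_e) = 1252 × 337/366.44 ≈ 1151 Hz.
On the return leg the ambulance is a moving observer: f₂ = f₁ · (v − v_e)/v = 1151 × 307.56/337 ≈ 1051 Hz.
Beat against the emitted tone: |f₂ − f₀| = 2v_e·f₀/(v + v_e) = 2 × 29.44 × 1252/366.44 ≈ 201 Hz.

201 Hz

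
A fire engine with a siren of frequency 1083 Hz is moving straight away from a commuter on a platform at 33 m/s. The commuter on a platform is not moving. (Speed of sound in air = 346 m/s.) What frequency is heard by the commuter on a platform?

989 Hz

Moving source, stationary observer: f' = f · v/(v + v_s) since the source is receding.
f' = 1083 × 346/(346 + 33) = 1083 × 346/379 ≈ 989 Hz.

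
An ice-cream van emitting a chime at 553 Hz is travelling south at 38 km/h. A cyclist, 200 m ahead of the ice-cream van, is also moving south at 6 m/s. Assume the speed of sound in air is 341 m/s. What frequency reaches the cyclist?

561 Hz

38 km/h = 10.56 m/s.
The cyclist is ahead, so the ice-cream van is moving toward it while the cyclist is moving away from the ice-cream van.
General Doppler shift: f' = f · (v − v_o)/(v − v_s).
f' = 553 × (341 − 6)/(341 − 10.56) = 553 × 335/330.44 ≈ 561 Hz.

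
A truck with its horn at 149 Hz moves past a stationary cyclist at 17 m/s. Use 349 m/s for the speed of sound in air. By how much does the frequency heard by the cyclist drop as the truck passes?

Approaching: f₁ = f · v/(v − v_s) = 149 × 349/332 ≈ 156.6 Hz.
Receding: f₂ = f · v/(v + v_s) = 149 × 349/366 ≈ 142.1 Hz.
Drop: f₁ − f₂ = 2f·v·v_s/(v² − v_s²) = 2 × 149 × 349 × 17/(349² − 17²) ≈ 14.6 Hz.

14.6 Hz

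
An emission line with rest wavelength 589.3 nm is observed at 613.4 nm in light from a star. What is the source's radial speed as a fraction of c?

λ'/λ₀ = 1.0409 > 1 (redshift), so the source is receding.
λ'/λ₀ = √((1 + β)/(1 − β)) for a receding source ⇒ β = (r² − 1)/(r² + 1) with r = λ'/λ₀.
β = (1.0835 − 1)/(1.0835 + 1) ≈ 0.040.

0.040c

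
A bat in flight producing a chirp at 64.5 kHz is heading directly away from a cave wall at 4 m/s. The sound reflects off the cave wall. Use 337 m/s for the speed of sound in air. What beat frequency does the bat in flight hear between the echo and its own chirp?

The cave wall receives the sound from a moving source: f₁ = f₀ · v/(v + v_e) = 64.5 × 337/341 ≈ 63.743 kHz.
On the return leg the bat in flight is a moving observer: f₂ = f₁ · (v − v_e)/v = 63.743 × 333/337 ≈ 62.987 kHz.
Equivalently f₂ = f₀ · (v − v_e)/(v + v_e).
Beat against the emitted tone (with f₀ = 64500 Hz): |f₂ − f₀| = 2v_e·f₀/(v + v_e) = 2 × 4 × 64500/341 ≈ 1513 Hz.

1513 Hz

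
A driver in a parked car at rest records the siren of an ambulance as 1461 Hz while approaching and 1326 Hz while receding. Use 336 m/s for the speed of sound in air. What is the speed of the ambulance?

f₁/f₂ = (v + v_s)/(v − v_s), so v_s = v · (f₁ − f₂)/(f₁ + f₂).
v_s = 336 × (1461 − 1326)/(1461 + 1326) = 336 × 135/2787 ≈ 16.3 m/s.

16.3 m/s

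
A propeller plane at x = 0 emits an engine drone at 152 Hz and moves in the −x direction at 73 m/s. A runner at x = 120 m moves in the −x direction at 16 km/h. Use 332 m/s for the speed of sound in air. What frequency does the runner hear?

126 Hz

16 km/h = 4.444 m/s.
The observer lies on the +x side, so the source is heading away from the observer and the observer is heading toward the source.
Both move, so f' = f · (v + v_o)/(v + v_s).
f' = 152 × (332 + 4.444)/(332 + 73) = 152 × 336.44/405 ≈ 126 Hz.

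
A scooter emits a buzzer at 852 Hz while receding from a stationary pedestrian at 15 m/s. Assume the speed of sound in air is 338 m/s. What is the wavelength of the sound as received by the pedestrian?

Moving source, stationary observer: f' = f · v/(v + v_s) since the source is receding.
f' = 852 × 338/(338 + 15) ≈ 816 Hz.
λ' = v/f' = 338/815.796 ≈ 41.4 cm.

41.4 cm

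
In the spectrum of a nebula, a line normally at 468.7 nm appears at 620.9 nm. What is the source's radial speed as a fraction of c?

λ'/λ₀ = 1.3247 > 1 (redshift), so the source is receding.
λ'/λ₀ = √((1 + β)/(1 − β)) for a receding source ⇒ β = (r² − 1)/(r² + 1) with r = λ'/λ₀.
β = (1.7549 − 1)/(1.7549 + 1) ≈ 0.274.

0.274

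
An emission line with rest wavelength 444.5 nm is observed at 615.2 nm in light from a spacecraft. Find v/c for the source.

λ'/λ₀ = 1.3840 > 1 (redshift), so the source is receding.
λ'/λ₀ = √((1 + β)/(1 − β)) for a receding source ⇒ β = (r² − 1)/(r² + 1) with r = λ'/λ₀.
β = (1.9155 − 1)/(1.9155 + 1) ≈ 0.314.

0.314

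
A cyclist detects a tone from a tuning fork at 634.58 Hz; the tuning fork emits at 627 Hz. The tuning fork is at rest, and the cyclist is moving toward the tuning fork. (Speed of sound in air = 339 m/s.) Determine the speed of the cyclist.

f' = f · (v + v_o)/v ⇒ v_o = v · |f'/f − 1|.
v_o = 339 × |634.58/627 − 1| = 339 × 0.01209 ≈ 4.1 m/s.

4.1 m/s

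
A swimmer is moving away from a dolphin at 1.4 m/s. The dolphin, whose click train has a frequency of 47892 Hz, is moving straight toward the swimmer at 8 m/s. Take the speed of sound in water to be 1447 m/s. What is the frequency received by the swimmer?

With source approaching and observer receding, f' = f · (v − v_o)/(v − v_s).
f' = 47892 × (1447 − 1.4)/(1447 − 8) = 47892 × 1445.6/1439 ≈ 48112 Hz.

48112 Hz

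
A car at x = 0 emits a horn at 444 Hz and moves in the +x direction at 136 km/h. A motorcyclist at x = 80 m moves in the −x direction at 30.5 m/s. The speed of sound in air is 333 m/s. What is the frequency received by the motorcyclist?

547 Hz

136 km/h = 37.78 m/s.
The observer lies on the +x side, so the source is heading toward the observer and the observer is heading toward the source.
General Doppler shift: f' = f · (v + v_o)/(v − v_s).
f' = 444 × (333 + 30.5)/(333 − 37.78) = 444 × 363.5/295.22 ≈ 547 Hz.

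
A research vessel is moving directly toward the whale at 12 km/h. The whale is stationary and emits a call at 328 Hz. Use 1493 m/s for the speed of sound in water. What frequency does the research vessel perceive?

329 Hz

12 km/h = 3.333 m/s.
Only the observer moves, toward the source, so f' = f · (v + v_o)/v.
f' = 328 × (1493 + 3.333)/1493 = 328 × 1496.3/1493 ≈ 329 Hz.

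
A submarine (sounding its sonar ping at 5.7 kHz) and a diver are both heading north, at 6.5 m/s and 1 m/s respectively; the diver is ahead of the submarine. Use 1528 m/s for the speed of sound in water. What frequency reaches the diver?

The diver is ahead, so the submarine is moving toward it while the diver is moving away from the submarine.
With source approaching and observer receding, f' = f · (v − v_o)/(v − v_s).
f' = 5.7 × (1528 − 1)/(1528 − 6.5) = 5.7 × 1527/1521.5 ≈ 5.72 kHz.

5.72 kHz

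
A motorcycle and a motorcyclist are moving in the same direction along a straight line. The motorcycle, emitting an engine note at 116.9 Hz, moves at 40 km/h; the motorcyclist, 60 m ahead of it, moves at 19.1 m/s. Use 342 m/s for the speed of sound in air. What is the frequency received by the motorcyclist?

40 km/h = 11.11 m/s.
The motorcyclist is ahead, so the motorcycle is moving toward it while the motorcyclist is moving away from the motorcycle.
General Doppler shift: f' = f · (v − v_o)/(v − v_s).
f' = 116.9 × (342 − 19.1)/(342 − 11.11) = 116.9 × 322.9/330.89 ≈ 114 Hz.

114 Hz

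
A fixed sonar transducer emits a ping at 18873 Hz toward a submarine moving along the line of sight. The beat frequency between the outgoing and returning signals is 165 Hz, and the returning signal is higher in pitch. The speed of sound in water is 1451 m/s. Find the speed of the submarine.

6.3 m/s

Double Doppler shift off a moving reflector: f₂ = f₀ · (v + u)/(v − u) (u > 0 toward emitter).
Returning signal is higher, so f₂ = f₀ + Δf = 18873 + 165 = 19038 Hz.
Rearranging, u = v · (f₂ − f₀)/(f₂ + f₀) = 1451 × 165/37911 ≈ 6.3 m/s.
So the submarine is moving at 6.3 m/s toward the emitter.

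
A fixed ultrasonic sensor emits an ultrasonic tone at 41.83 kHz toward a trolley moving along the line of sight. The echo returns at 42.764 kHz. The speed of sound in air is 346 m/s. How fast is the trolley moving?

3.8 m/s

Double Doppler shift off a moving reflector: f₂ = f₀ · (v + u)/(v − u) (u > 0 toward emitter).
Rearranging, u = v · (f₂ − f₀)/(f₂ + f₀) = 346 × 0.934/84.594 ≈ 3.8 m/s.
So the trolley is moving at 3.8 m/s toward the emitter.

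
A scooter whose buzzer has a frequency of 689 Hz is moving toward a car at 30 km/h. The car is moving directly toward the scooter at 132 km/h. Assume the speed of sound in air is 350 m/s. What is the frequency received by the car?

780 Hz

30 km/h = 8.333 m/s; 132 km/h = 36.67 m/s.
With source approaching and observer approaching, f' = f · (v + v_o)/(v − v_s).
f' = 689 × (350 + 36.67)/(350 − 8.333) = 689 × 386.67/341.67 ≈ 780 Hz.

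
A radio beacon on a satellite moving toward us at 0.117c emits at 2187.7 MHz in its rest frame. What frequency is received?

Relativistic Doppler for frequency: f' = f₀ · √((1 + β)/(1 − β)).
f' = 2187.7 × √(1.1170/0.8830) = 2187.7 × 1.12472 ≈ 2460.6 MHz.

2460.6 MHz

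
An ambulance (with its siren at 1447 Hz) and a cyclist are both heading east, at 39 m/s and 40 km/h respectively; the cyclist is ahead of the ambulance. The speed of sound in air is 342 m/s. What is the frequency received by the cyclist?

1580 Hz

40 km/h = 11.11 m/s.
The cyclist is ahead, so the ambulance is moving toward it while the cyclist is moving away from the ambulance.
Both move, so f' = f · (v − v_o)/(v − v_s).
f' = 1447 × (342 − 11.11)/(342 − 39) = 1447 × 330.89/303 ≈ 1580 Hz.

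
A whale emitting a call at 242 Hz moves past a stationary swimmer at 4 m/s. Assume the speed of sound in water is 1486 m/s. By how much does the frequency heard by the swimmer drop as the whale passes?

Approaching: f₁ = f · v/(v − v_s) = 242 × 1486/1482 ≈ 242.65 Hz.
Receding: f₂ = f · v/(v + v_s) = 242 × 1486/1490 ≈ 241.35 Hz.
Drop: f₁ − f₂ = 2f·v·v_s/(v² − v_s²) = 2 × 242 × 1486 × 4/(1486² − 4²) ≈ 1.30 Hz.

1.30 Hz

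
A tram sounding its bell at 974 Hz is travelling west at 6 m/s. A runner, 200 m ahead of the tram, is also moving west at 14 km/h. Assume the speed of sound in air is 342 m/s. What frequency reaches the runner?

980 Hz

14 km/h = 3.889 m/s.
The runner is ahead, so the tram is moving toward it while the runner is moving away from the tram.
General Doppler shift: f' = f · (v − v_o)/(v − v_s).
f' = 974 × (342 − 3.889)/(342 − 6) = 974 × 338.11/336 ≈ 980 Hz.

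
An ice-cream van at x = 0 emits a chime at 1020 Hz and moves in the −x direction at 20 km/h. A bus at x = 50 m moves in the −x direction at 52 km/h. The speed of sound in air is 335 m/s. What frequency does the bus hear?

1047 Hz

20 km/h = 5.556 m/s; 52 km/h = 14.44 m/s.
The observer lies on the +x side, so the source is heading away from the observer and the observer is heading toward the source.
Both move, so f' = f · (v + v_o)/(v + v_s).
f' = 1020 × (335 + 14.44)/(335 + 5.556) = 1020 × 349.44/340.56 ≈ 1047 Hz.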